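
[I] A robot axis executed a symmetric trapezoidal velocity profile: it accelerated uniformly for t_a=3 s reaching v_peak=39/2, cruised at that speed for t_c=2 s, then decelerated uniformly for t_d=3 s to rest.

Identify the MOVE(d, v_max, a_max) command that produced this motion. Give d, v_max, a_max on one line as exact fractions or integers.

a_max = (39/2)/3 = 13/2
d_a = ½·39/2·3 = 117/4; d_c = 39/2·2 = 39
d = 2·117/4 + 39 = 195/2
t_c = 2 > 0 → v_max = v_peak = 39/2

d=195/2 v_max=39/2 a_max=13/2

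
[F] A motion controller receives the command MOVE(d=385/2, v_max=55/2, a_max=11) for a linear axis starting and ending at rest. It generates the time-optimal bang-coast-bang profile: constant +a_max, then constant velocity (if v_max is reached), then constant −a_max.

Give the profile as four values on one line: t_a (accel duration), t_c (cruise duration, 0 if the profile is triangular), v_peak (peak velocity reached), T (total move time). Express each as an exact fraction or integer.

(v_max)²/a_max = (55/2)²/11 = 275/4
385/2 ≥ 275/4 → trapezoidal
t_a = (55/2)/11 = 5/2; v_peak = 55/2
d_cruise = 385/2 − 275/4 = 495/4; t_c = (495/4)/(55/2) = 9/2
T = 2·5/2 + 9/2 = 19/2

t_a=5/2 t_c=9/2 v_peak=55/2 T=19/2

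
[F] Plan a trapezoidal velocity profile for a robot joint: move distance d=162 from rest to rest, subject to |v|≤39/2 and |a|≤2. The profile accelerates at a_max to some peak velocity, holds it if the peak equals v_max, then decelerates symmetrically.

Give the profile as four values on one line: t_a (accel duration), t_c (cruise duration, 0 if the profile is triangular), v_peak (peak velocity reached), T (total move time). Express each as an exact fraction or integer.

t_a=9 t_c=0 v_peak=18 T=18

(v_max)²/a_max = (39/2)²/2 = 1521/8
162 < 1521/8 so t_c = 0
v_peak = √(162·2) = √324 = 18
t_a = 18/2 = 9; t_c = 0
T = 2·9 = 18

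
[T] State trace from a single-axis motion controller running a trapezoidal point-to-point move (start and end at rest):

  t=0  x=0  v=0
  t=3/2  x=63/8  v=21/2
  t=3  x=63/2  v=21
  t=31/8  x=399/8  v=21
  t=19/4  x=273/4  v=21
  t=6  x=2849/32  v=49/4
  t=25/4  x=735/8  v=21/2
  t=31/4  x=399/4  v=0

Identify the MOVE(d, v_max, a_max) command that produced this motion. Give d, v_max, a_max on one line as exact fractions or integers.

final state: t=31/4, x=399/4, v=0 → d = 399/4
a_max = (21/2−0)/(3/2−0) = 7
max v = 21 over t∈[3,19/4] → v_max = 21
check: 21·(3+7/4) = 399/4 ✓

d=399/4 v_max=21 a_max=7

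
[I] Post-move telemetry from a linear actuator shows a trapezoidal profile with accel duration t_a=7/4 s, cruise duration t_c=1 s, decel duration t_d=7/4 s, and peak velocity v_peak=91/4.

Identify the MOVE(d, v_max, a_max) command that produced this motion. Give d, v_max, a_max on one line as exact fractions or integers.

d=1001/16 v_max=91/4 a_max=13

a_max = (91/4)/(7/4) = 13
d_a = ½·91/4·7/4 = 637/32; d_c = 91/4·1 = 91/4
d = 2·637/32 + 91/4 = 1001/16
t_c = 1 > 0 → v_max = v_peak = 91/4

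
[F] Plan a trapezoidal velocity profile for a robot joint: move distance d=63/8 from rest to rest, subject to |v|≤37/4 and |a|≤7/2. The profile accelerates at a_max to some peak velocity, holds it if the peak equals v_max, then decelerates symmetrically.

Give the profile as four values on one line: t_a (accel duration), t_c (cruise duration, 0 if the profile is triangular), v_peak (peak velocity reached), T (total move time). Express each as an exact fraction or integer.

(v_max)²/a_max = (37/4)²/(7/2) = 1369/56
63/8 < 1369/56 → triangular
v_peak = √(63/8·7/2) = √(441/16) = 21/4
t_a = (21/4)/(7/2) = 3/2; t_c = 0
T = 2·3/2 = 3

t_a=3/2 t_c=0 v_peak=21/4 T=3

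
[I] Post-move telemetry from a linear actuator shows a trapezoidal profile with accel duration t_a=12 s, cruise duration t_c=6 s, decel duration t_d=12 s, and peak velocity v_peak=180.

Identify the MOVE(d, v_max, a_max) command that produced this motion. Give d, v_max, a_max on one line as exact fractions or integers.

d=3240 v_max=180 a_max=15

a_max = 180/12 = 15
d_a = ½·180·12 = 1080; d_c = 180·6 = 1080
d = 2·1080 + 1080 = 3240
t_c = 6 > 0 ⇒ limit active, v_max = 180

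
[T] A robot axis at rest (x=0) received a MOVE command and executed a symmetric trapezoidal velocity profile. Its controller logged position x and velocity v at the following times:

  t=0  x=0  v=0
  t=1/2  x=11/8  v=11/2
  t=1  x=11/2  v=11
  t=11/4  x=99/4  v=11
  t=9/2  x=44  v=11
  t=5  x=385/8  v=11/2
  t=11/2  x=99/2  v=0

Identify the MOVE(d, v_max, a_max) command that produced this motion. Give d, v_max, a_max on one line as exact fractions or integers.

d=99/2 v_max=11 a_max=11

final state: t=11/2, x=99/2, v=0 → d = 99/2
a_max = (11/2−0)/(1/2−0) = 11
max v = 11 over t∈[1,9/2] → v_max = 11
check: 11·(1+7/2) = 99/2 ✓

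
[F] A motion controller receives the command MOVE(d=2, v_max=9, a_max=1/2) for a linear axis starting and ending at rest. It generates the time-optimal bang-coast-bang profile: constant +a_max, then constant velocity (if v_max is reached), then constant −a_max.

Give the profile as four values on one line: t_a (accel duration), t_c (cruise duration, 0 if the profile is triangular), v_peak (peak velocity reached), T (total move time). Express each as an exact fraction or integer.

t_a=2 t_c=0 v_peak=1 T=4

vₘ²/aₘ = 9²/(1/2) = 162
2 < 162 so t_c = 0
v_peak = √(2·1/2) = √1 = 1
t_a = 1/(1/2) = 2; t_c = 0
T = 2·2 = 4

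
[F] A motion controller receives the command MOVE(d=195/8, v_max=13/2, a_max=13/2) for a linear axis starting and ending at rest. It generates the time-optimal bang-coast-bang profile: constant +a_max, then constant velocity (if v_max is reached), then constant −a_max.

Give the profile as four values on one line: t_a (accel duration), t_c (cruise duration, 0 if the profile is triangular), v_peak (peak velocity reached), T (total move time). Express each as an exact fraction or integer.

t_a=1 t_c=11/4 v_peak=13/2 T=19/4

v_max²/a_max = (13/2)²/(13/2) = 13/2
195/8 ≥ 13/2 ⇒ cruise phase
t_a = (13/2)/(13/2) = 1; v_peak = 13/2
d_cruise = 195/8 − 13/2 = 143/8; t_c = (143/8)/(13/2) = 11/4
T = 2·1 + 11/4 = 19/4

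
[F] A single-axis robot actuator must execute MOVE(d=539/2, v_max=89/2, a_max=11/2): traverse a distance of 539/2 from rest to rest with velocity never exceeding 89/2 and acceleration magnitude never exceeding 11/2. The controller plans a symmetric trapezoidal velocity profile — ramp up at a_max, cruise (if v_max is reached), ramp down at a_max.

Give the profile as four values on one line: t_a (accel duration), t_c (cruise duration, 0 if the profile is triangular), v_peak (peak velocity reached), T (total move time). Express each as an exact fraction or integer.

(v_max)²/a_max = (89/2)²/(11/2) = 7921/22
539/2 < 7921/22 ⇒ no cruise
v_peak = √(539/2·11/2) = √(5929/4) = 77/2
t_a = (77/2)/(11/2) = 7; t_c = 0
T = 2·7 = 14

t_a=7 t_c=0 v_peak=77/2 T=14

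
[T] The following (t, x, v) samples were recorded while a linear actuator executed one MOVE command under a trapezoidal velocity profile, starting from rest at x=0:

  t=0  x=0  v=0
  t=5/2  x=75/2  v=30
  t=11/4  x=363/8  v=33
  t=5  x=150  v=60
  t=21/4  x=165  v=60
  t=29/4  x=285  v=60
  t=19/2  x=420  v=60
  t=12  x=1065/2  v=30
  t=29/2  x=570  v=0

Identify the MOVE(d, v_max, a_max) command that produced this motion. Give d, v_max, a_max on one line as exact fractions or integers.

d=570 v_max=60 a_max=12

final state: t=29/2, x=570, v=0 → d = 570
a_max = (30−0)/(5/2−0) = 12
max v = 60 over t∈[5,19/2] → v_max = 60
check: 60·(5+9/2) = 570 ✓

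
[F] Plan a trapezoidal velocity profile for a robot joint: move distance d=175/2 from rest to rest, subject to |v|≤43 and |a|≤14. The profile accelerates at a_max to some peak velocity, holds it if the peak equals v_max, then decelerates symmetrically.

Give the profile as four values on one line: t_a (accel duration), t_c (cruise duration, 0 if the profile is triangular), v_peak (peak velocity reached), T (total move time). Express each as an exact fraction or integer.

v_max²/a_max = 43²/14 = 1849/14
175/2 < 1849/14 so t_c = 0
v_peak = √(175/2·14) = √1225 = 35
t_a = 35/14 = 5/2; t_c = 0
T = 2·5/2 = 5

t_a=5/2 t_c=0 v_peak=35 T=5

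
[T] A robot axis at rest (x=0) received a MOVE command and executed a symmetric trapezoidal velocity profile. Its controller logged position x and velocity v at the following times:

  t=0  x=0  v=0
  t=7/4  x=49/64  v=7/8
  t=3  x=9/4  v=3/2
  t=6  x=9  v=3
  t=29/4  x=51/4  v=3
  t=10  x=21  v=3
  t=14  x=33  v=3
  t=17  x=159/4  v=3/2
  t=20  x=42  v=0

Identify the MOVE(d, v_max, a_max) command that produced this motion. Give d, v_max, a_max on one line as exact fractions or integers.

d=42 v_max=3 a_max=1/2

final state: t=20, x=42, v=0 → d = 42
a_max = (7/8−0)/(7/4−0) = 1/2
max v = 3 over t∈[6,14] → v_max = 3
check: 3·(6+8) = 42 ✓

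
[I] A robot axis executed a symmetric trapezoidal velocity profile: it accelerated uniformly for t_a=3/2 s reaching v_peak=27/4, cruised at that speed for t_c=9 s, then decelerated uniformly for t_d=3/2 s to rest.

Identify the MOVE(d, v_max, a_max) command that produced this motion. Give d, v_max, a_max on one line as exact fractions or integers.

d=567/8 v_max=27/4 a_max=9/2

a_max = (27/4)/(3/2) = 9/2
d_a = ½·27/4·3/2 = 81/16; d_c = 27/4·9 = 243/4
d = 2·81/16 + 243/4 = 567/8
t_c = 9 > 0 → v_max = v_peak = 27/4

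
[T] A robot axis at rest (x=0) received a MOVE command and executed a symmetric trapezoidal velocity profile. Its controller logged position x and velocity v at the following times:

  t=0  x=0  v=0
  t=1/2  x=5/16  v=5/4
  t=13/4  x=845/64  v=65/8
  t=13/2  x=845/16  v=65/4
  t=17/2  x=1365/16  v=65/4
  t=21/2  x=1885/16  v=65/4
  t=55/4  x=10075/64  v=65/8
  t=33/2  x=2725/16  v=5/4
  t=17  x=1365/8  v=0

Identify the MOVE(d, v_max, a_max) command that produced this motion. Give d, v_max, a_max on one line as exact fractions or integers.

final state: t=17, x=1365/8, v=0 → d = 1365/8
a_max = (5/4−0)/(1/2−0) = 5/2
max v = 65/4 over t∈[13/2,21/2] → v_max = 65/4
check: 65/4·(13/2+4) = 1365/8 ✓

d=1365/8 v_max=65/4 a_max=5/2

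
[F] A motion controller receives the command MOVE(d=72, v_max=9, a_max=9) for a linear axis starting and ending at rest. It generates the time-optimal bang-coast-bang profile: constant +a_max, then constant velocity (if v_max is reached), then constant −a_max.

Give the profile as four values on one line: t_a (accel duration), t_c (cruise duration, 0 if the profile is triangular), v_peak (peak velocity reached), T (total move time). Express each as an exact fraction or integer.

(v_max)²/a_max = 9²/9 = 9
72 ≥ 9 so v_max reached
t_a = 9/9 = 1; v_peak = 9
d_cruise = 72 − 9 = 63; t_c = 63/9 = 7
T = 2·1 + 7 = 9

t_a=1 t_c=7 v_peak=9 T=9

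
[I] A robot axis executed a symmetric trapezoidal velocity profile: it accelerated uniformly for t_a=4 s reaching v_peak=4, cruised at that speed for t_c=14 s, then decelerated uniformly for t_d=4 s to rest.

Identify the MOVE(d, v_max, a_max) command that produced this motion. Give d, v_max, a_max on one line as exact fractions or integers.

d=72 v_max=4 a_max=1

a_max = 4/4 = 1
d_a = ½·4·4 = 8; d_c = 4·14 = 56
d = 2·8 + 56 = 72
t_c = 14 > 0 so v_max = 4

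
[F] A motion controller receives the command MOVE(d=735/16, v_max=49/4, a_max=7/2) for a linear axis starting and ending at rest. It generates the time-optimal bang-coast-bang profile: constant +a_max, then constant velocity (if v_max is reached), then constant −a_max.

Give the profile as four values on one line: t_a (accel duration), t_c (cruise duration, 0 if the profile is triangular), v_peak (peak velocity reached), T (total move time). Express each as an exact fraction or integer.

t_a=7/2 t_c=1/4 v_peak=49/4 T=29/4

v_max²/a_max = (49/4)²/(7/2) = 343/8
735/16 ≥ 343/8 → trapezoidal
t_a = (49/4)/(7/2) = 7/2; v_peak = 49/4
d_cruise = 735/16 − 343/8 = 49/16; t_c = (49/16)/(49/4) = 1/4
T = 2·7/2 + 1/4 = 29/4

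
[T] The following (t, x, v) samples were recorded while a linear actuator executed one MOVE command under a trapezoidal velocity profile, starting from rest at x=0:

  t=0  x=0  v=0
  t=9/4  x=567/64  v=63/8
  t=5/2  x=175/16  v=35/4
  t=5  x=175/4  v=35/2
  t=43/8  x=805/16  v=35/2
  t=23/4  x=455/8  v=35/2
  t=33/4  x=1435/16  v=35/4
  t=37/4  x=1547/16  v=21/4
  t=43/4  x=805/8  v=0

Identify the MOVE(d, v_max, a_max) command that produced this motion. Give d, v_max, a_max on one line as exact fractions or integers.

d=805/8 v_max=35/2 a_max=7/2

final state: t=43/4, x=805/8, v=0 → d = 805/8
a_max = (63/8−0)/(9/4−0) = 7/2
max v = 35/2 over t∈[5,23/4] → v_max = 35/2
check: 35/2·(5+3/4) = 805/8 ✓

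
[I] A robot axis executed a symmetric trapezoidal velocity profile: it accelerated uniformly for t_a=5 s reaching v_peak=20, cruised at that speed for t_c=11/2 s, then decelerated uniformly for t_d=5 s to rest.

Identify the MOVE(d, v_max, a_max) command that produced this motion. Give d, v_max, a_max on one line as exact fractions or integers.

a_max = 20/5 = 4
d_a = ½·20·5 = 50; d_c = 20·11/2 = 110
d = 2·50 + 110 = 210
t_c = 11/2 > 0 so v_max = 20

d=210 v_max=20 a_max=4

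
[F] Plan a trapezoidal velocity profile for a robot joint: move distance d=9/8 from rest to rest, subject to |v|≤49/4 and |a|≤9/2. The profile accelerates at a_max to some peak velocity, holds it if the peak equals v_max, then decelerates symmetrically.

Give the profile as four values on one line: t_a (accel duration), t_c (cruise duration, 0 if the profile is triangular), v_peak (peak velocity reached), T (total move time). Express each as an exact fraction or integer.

t_a=1/2 t_c=0 v_peak=9/4 T=1

v_max²/a_max = (49/4)²/(9/2) = 2401/72
9/8 < 2401/72 ⇒ no cruise
v_peak = √(9/8·9/2) = √(81/16) = 9/4
t_a = (9/4)/(9/2) = 1/2; t_c = 0
T = 2·1/2 = 1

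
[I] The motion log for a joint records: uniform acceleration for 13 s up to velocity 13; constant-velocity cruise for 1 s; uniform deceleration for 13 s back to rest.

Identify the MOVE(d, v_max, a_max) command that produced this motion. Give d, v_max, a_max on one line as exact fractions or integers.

d=182 v_max=13 a_max=1

a_max = 13/13 = 1
d_a = ½·13·13 = 169/2; d_c = 13·1 = 13
d = 2·169/2 + 13 = 182
t_c = 1 > 0 ⇒ limit active, v_max = 13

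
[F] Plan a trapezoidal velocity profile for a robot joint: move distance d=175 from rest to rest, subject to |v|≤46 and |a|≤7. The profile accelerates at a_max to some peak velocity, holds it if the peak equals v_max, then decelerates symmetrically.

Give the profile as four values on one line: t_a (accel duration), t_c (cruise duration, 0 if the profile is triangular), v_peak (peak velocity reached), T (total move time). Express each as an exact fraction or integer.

(v_max)²/a_max = 46²/7 = 2116/7
175 < 2116/7 → triangular
v_peak = √(175·7) = √1225 = 35
t_a = 35/7 = 5; t_c = 0
T = 2·5 = 10

t_a=5 t_c=0 v_peak=35 T=10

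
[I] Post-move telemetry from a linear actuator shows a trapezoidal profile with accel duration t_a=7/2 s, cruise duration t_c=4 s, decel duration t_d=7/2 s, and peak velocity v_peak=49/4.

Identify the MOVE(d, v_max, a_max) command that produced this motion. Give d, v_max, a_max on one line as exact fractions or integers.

a_max = (49/4)/(7/2) = 7/2
d_a = ½·49/4·7/2 = 343/16; d_c = 49/4·4 = 49
d = 2·343/16 + 49 = 735/8
t_c = 4 > 0 so v_max = 49/4

d=735/8 v_max=49/4 a_max=7/2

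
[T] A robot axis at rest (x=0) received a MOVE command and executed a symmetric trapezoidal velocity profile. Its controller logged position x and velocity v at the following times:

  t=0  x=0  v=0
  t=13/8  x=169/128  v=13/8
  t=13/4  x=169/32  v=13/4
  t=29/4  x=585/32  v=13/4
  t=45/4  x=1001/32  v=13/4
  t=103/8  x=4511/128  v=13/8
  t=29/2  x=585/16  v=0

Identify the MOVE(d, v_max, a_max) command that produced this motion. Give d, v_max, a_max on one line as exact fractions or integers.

d=585/16 v_max=13/4 a_max=1

final state: t=29/2, x=585/16, v=0 → d = 585/16
a_max = (13/8−0)/(13/8−0) = 1
max v = 13/4 over t∈[13/4,45/4] → v_max = 13/4
check: 13/4·(13/4+8) = 585/16 ✓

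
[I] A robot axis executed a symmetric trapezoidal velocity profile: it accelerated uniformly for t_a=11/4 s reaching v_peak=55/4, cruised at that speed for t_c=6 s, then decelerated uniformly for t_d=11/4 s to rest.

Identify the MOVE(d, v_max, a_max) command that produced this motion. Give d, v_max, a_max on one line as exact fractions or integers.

d=1925/16 v_max=55/4 a_max=5

a_max = (55/4)/(11/4) = 5
d_a = ½·55/4·11/4 = 605/32; d_c = 55/4·6 = 165/2
d = 2·605/32 + 165/2 = 1925/16
t_c = 6 > 0 → v_max = v_peak = 55/4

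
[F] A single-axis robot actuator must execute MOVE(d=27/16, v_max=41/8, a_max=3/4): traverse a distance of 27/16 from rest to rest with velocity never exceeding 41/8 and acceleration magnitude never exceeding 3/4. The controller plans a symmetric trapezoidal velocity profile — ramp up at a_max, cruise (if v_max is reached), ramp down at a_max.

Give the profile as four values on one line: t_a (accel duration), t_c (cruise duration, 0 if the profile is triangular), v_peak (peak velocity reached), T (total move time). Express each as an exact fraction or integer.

t_a=3/2 t_c=0 v_peak=9/8 T=3

v_max²/a_max = (41/8)²/(3/4) = 1681/48
27/16 < 1681/48 → triangular
v_peak = √(27/16·3/4) = √(81/64) = 9/8
t_a = (9/8)/(3/4) = 3/2; t_c = 0
T = 2·3/2 = 3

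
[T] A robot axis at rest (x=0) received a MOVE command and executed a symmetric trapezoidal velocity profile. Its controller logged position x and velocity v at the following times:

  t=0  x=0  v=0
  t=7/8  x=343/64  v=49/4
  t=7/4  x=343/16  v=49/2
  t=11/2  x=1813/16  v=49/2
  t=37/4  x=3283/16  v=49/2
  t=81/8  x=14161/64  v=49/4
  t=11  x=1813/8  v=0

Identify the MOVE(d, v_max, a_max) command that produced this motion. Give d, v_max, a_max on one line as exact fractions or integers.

d=1813/8 v_max=49/2 a_max=14

final state: t=11, x=1813/8, v=0 → d = 1813/8
a_max = (49/4−0)/(7/8−0) = 14
max v = 49/2 over t∈[7/4,37/4] → v_max = 49/2
check: 49/2·(7/4+15/2) = 1813/8 ✓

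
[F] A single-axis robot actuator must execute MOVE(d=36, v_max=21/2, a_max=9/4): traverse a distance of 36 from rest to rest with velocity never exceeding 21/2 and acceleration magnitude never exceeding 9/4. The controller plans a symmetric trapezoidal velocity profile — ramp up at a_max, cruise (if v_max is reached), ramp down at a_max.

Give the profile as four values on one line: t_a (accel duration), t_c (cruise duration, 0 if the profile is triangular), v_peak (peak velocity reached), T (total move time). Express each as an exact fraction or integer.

t_a=4 t_c=0 v_peak=9 T=8

vₘ²/aₘ = (21/2)²/(9/4) = 49
36 < 49 so t_c = 0
v_peak = √(36·9/4) = √81 = 9
t_a = 9/(9/4) = 4; t_c = 0
T = 2·4 = 8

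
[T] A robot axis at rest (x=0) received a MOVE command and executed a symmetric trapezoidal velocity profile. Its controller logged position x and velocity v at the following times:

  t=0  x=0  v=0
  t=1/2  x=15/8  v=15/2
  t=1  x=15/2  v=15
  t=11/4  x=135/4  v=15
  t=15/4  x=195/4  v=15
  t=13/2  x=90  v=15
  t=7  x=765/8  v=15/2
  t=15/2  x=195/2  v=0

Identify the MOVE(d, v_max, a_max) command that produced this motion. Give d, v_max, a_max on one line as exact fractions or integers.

d=195/2 v_max=15 a_max=15

final state: t=15/2, x=195/2, v=0 → d = 195/2
a_max = (15/2−0)/(1/2−0) = 15
max v = 15 over t∈[1,13/2] → v_max = 15
check: 15·(1+11/2) = 195/2 ✓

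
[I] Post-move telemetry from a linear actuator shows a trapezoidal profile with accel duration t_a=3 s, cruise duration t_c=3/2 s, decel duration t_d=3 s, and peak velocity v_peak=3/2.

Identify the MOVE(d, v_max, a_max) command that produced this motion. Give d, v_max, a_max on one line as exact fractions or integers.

a_max = (3/2)/3 = 1/2
d_a = ½·3/2·3 = 9/4; d_c = 3/2·3/2 = 9/4
d = 2·9/4 + 9/4 = 27/4
t_c = 3/2 > 0 ⇒ limit active, v_max = 3/2

d=27/4 v_max=3/2 a_max=1/2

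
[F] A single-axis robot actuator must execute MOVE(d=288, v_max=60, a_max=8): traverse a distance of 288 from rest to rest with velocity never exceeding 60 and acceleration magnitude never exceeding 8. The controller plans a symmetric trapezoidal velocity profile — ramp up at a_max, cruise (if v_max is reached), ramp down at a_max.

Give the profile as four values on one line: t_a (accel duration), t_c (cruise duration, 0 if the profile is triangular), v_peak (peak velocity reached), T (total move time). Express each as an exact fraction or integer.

t_a=6 t_c=0 v_peak=48 T=12

v_max²/a_max = 60²/8 = 450
288 < 450 ⇒ no cruise
v_peak = √(288·8) = √2304 = 48
t_a = 48/8 = 6; t_c = 0
T = 2·6 = 12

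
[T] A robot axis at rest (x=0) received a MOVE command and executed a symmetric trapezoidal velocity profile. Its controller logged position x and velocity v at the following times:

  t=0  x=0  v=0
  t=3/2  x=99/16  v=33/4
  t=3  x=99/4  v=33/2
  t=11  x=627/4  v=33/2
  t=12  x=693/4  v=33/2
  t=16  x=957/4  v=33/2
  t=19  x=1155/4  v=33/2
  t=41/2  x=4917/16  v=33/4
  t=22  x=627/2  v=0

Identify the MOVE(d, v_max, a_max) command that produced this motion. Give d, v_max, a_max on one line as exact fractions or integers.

d=627/2 v_max=33/2 a_max=11/2

final state: t=22, x=627/2, v=0 → d = 627/2
a_max = (33/4−0)/(3/2−0) = 11/2
max v = 33/2 over t∈[3,19] → v_max = 33/2
check: 33/2·(3+16) = 627/2 ✓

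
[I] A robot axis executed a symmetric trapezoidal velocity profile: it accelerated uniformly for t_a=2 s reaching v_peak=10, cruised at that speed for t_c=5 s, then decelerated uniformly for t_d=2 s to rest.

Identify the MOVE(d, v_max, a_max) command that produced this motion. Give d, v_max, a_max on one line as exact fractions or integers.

d=70 v_max=10 a_max=5

a_max = 10/2 = 5
d_a = ½·10·2 = 10; d_c = 10·5 = 50
d = 2·10 + 50 = 70
t_c = 5 > 0 so v_max = 10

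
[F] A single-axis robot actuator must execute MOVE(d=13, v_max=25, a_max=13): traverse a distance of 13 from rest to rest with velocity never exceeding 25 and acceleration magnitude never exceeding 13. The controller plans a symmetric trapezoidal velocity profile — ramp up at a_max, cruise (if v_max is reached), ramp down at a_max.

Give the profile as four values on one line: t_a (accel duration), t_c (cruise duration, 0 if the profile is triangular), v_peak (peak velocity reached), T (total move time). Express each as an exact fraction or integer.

t_a=1 t_c=0 v_peak=13 T=2

v_max²/a_max = 25²/13 = 625/13
13 < 625/13 ⇒ no cruise
v_peak = √(13·13) = √169 = 13
t_a = 13/13 = 1; t_c = 0
T = 2·1 = 2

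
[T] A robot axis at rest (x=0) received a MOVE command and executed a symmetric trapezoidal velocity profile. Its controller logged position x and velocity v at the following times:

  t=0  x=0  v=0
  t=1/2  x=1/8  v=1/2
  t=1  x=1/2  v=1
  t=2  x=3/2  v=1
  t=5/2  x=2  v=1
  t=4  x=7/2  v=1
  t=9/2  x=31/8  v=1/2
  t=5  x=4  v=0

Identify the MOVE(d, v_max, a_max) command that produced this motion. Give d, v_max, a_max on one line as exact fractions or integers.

final state: t=5, x=4, v=0 → d = 4
a_max = (1/2−0)/(1/2−0) = 1
max v = 1 over t∈[1,4] → v_max = 1
check: 1·(1+3) = 4 ✓

d=4 v_max=1 a_max=1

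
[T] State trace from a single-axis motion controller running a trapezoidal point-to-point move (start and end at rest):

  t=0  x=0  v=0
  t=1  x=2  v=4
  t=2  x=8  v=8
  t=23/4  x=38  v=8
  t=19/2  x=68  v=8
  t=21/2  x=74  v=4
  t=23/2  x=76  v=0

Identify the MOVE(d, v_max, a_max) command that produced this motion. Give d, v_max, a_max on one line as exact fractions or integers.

d=76 v_max=8 a_max=4

final state: t=23/2, x=76, v=0 → d = 76
a_max = (4−0)/(1−0) = 4
max v = 8 over t∈[2,19/2] → v_max = 8
check: 8·(2+15/2) = 76 ✓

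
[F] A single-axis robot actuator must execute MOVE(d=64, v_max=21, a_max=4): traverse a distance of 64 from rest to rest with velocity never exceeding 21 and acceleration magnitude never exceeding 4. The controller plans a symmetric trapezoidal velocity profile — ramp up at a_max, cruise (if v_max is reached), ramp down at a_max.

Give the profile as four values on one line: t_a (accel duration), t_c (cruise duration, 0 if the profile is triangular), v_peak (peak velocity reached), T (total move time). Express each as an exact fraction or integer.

v_max²/a_max = 21²/4 = 441/4
64 < 441/4 → triangular
v_peak = √(64·4) = √256 = 16
t_a = 16/4 = 4; t_c = 0
T = 2·4 = 8

t_a=4 t_c=0 v_peak=16 T=8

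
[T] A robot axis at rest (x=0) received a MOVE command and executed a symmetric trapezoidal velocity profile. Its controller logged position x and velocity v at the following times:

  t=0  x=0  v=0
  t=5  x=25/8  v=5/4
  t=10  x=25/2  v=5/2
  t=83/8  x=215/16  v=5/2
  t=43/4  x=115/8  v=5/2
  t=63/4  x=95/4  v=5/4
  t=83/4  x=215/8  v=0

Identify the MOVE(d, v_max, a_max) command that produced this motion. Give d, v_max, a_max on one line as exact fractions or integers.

final state: t=83/4, x=215/8, v=0 → d = 215/8
a_max = (5/4−0)/(5−0) = 1/4
max v = 5/2 over t∈[10,43/4] → v_max = 5/2
check: 5/2·(10+3/4) = 215/8 ✓

d=215/8 v_max=5/2 a_max=1/4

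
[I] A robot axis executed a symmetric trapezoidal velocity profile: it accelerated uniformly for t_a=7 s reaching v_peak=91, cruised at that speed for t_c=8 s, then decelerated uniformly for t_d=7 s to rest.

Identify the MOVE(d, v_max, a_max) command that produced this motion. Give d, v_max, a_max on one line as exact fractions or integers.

d=1365 v_max=91 a_max=13

a_max = 91/7 = 13
d_a = ½·91·7 = 637/2; d_c = 91·8 = 728
d = 2·637/2 + 728 = 1365
t_c = 8 > 0 ⇒ limit active, v_max = 91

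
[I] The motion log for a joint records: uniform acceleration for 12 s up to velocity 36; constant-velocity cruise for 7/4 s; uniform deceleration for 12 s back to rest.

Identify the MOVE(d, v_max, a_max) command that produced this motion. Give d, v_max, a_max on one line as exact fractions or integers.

a_max = 36/12 = 3
d_a = ½·36·12 = 216; d_c = 36·7/4 = 63
d = 2·216 + 63 = 495
t_c = 7/4 > 0 → v_max = v_peak = 36

d=495 v_max=36 a_max=3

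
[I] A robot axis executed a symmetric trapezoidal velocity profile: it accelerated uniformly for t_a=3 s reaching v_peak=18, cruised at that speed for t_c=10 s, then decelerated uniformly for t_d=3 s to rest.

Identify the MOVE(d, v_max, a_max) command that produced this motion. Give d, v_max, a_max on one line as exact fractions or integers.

d=234 v_max=18 a_max=6

a_max = 18/3 = 6
d_a = ½·18·3 = 27; d_c = 18·10 = 180
d = 2·27 + 180 = 234
t_c = 10 > 0 so v_max = 18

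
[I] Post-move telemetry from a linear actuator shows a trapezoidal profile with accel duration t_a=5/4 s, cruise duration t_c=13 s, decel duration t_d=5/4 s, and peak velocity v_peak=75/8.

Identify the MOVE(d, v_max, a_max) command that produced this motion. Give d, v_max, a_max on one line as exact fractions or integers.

d=4275/32 v_max=75/8 a_max=15/2

a_max = (75/8)/(5/4) = 15/2
d_a = ½·75/8·5/4 = 375/64; d_c = 75/8·13 = 975/8
d = 2·375/64 + 975/8 = 4275/32
t_c = 13 > 0 so v_max = 75/8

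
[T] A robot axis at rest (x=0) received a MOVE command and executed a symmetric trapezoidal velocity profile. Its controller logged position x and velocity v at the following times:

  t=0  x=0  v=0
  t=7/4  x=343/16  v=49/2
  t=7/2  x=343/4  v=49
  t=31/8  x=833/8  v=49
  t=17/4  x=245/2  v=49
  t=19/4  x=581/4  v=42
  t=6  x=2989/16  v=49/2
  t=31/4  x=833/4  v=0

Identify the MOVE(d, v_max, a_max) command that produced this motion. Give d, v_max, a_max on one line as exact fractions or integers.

d=833/4 v_max=49 a_max=14

final state: t=31/4, x=833/4, v=0 → d = 833/4
a_max = (49/2−0)/(7/4−0) = 14
max v = 49 over t∈[7/2,17/4] → v_max = 49
check: 49·(7/2+3/4) = 833/4 ✓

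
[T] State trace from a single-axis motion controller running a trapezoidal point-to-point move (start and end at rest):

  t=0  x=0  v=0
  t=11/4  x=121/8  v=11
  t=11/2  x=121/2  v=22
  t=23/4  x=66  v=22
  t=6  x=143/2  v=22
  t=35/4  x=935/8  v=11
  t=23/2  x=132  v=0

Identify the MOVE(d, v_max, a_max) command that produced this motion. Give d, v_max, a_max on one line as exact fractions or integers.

final state: t=23/2, x=132, v=0 → d = 132
a_max = (11−0)/(11/4−0) = 4
max v = 22 over t∈[11/2,6] → v_max = 22
check: 22·(11/2+1/2) = 132 ✓

d=132 v_max=22 a_max=4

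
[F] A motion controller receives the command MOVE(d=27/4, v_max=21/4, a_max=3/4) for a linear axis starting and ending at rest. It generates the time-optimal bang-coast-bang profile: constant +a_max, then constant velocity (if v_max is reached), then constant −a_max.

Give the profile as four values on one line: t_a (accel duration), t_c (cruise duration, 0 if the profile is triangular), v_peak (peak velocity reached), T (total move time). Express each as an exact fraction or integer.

t_a=3 t_c=0 v_peak=9/4 T=6

(v_max)²/a_max = (21/4)²/(3/4) = 147/4
27/4 < 147/4 → triangular
v_peak = √(27/4·3/4) = √(81/16) = 9/4
t_a = (9/4)/(3/4) = 3; t_c = 0
T = 2·3 = 6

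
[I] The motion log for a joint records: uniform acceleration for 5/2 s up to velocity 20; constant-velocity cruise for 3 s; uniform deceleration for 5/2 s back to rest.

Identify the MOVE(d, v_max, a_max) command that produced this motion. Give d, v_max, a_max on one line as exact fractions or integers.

d=110 v_max=20 a_max=8

a_max = 20/(5/2) = 8
d_a = ½·20·5/2 = 25; d_c = 20·3 = 60
d = 2·25 + 60 = 110
t_c = 3 > 0 ⇒ limit active, v_max = 20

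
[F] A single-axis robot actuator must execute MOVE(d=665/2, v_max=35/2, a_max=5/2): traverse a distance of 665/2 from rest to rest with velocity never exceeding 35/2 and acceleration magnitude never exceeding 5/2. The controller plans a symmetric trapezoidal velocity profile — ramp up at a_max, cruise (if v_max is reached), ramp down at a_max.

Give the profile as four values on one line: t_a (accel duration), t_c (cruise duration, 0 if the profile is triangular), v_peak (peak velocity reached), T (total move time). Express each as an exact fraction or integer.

t_a=7 t_c=12 v_peak=35/2 T=26

(v_max)²/a_max = (35/2)²/(5/2) = 245/2
665/2 ≥ 245/2 so v_max reached
t_a = (35/2)/(5/2) = 7; v_peak = 35/2
d_cruise = 665/2 − 245/2 = 210; t_c = 210/(35/2) = 12
T = 2·7 + 12 = 26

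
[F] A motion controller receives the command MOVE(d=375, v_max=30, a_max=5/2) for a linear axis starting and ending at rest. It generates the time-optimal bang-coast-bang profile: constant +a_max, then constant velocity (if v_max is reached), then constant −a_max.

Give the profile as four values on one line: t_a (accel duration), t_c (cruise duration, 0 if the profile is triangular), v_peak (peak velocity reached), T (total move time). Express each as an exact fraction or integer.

t_a=12 t_c=1/2 v_peak=30 T=49/2

vₘ²/aₘ = 30²/(5/2) = 360
375 ≥ 360 so v_max reached
t_a = 30/(5/2) = 12; v_peak = 30
d_cruise = 375 − 360 = 15; t_c = 15/30 = 1/2
T = 2·12 + 1/2 = 49/2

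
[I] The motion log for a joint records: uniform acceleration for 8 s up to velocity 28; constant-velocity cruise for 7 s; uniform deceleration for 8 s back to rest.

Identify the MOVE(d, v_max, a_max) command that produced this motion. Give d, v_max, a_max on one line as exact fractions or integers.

a_max = 28/8 = 7/2
d_a = ½·28·8 = 112; d_c = 28·7 = 196
d = 2·112 + 196 = 420
t_c = 7 > 0 ⇒ limit active, v_max = 28

d=420 v_max=28 a_max=7/2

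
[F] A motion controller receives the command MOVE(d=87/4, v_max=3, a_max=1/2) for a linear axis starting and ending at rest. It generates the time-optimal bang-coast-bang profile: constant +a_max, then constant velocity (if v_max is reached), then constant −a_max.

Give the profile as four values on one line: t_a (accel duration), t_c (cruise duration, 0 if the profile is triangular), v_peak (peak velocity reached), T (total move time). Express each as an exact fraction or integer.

v_max²/a_max = 3²/(1/2) = 18
87/4 ≥ 18 ⇒ cruise phase
t_a = 3/(1/2) = 6; v_peak = 3
d_cruise = 87/4 − 18 = 15/4; t_c = (15/4)/3 = 5/4
T = 2·6 + 5/4 = 53/4

t_a=6 t_c=5/4 v_peak=3 T=53/4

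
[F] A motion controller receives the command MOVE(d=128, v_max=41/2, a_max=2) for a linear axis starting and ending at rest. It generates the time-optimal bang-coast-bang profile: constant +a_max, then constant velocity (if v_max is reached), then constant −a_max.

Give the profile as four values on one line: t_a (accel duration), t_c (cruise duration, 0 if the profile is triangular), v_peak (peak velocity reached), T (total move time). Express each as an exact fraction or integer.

vₘ²/aₘ = (41/2)²/2 = 1681/8
128 < 1681/8 ⇒ no cruise
v_peak = √(128·2) = √256 = 16
t_a = 16/2 = 8; t_c = 0
T = 2·8 = 16

t_a=8 t_c=0 v_peak=16 T=16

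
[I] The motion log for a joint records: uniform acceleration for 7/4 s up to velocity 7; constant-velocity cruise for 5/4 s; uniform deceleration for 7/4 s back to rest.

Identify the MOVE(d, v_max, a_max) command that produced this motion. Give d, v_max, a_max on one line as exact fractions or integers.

a_max = 7/(7/4) = 4
d_a = ½·7·7/4 = 49/8; d_c = 7·5/4 = 35/4
d = 2·49/8 + 35/4 = 21
t_c = 5/4 > 0 ⇒ limit active, v_max = 7

d=21 v_max=7 a_max=4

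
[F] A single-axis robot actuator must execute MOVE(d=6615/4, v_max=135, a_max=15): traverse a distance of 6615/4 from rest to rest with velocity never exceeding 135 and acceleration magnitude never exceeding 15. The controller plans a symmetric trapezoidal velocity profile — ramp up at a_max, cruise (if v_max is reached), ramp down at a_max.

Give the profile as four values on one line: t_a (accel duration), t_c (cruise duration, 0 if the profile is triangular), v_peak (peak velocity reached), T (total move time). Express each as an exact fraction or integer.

(v_max)²/a_max = 135²/15 = 1215
6615/4 ≥ 1215 ⇒ cruise phase
t_a = 135/15 = 9; v_peak = 135
d_cruise = 6615/4 − 1215 = 1755/4; t_c = (1755/4)/135 = 13/4
T = 2·9 + 13/4 = 85/4

t_a=9 t_c=13/4 v_peak=135 T=85/4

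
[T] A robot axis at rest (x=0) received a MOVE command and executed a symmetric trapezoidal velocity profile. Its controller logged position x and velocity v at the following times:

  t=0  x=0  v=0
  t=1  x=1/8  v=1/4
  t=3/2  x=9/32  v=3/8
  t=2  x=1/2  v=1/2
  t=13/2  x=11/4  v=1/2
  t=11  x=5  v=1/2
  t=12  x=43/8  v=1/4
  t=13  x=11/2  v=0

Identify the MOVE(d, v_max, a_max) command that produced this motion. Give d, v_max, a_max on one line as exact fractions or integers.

d=11/2 v_max=1/2 a_max=1/4

final state: t=13, x=11/2, v=0 → d = 11/2
a_max = (1/4−0)/(1−0) = 1/4
max v = 1/2 over t∈[2,11] → v_max = 1/2
check: 1/2·(2+9) = 11/2 ✓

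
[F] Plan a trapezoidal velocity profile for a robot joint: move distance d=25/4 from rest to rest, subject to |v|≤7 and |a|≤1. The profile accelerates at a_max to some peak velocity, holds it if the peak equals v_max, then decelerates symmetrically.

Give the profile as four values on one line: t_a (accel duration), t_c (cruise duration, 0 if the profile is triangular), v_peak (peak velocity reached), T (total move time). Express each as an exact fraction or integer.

t_a=5/2 t_c=0 v_peak=5/2 T=5

(v_max)²/a_max = 7²/1 = 49
25/4 < 49 → triangular
v_peak = √(25/4·1) = √(25/4) = 5/2
t_a = (5/2)/1 = 5/2; t_c = 0
T = 2·5/2 = 5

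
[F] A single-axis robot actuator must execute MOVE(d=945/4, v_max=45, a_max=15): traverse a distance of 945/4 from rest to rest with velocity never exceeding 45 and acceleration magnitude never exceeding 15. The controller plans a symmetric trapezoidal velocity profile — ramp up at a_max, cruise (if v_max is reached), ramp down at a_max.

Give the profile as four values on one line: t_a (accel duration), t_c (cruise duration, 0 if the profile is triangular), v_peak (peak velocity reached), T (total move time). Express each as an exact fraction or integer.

t_a=3 t_c=9/4 v_peak=45 T=33/4

v_max²/a_max = 45²/15 = 135
945/4 ≥ 135 → trapezoidal
t_a = 45/15 = 3; v_peak = 45
d_cruise = 945/4 − 135 = 405/4; t_c = (405/4)/45 = 9/4
T = 2·3 + 9/4 = 33/4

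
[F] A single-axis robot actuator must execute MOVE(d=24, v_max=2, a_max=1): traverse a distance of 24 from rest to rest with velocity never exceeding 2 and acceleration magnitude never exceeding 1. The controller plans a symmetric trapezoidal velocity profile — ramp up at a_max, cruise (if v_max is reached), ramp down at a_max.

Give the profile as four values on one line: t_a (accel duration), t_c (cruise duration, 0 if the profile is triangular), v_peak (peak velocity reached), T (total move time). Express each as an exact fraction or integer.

t_a=2 t_c=10 v_peak=2 T=14

vₘ²/aₘ = 2²/1 = 4
24 ≥ 4 ⇒ cruise phase
t_a = 2/1 = 2; v_peak = 2
d_cruise = 24 − 4 = 20; t_c = 20/2 = 10
T = 2·2 + 10 = 14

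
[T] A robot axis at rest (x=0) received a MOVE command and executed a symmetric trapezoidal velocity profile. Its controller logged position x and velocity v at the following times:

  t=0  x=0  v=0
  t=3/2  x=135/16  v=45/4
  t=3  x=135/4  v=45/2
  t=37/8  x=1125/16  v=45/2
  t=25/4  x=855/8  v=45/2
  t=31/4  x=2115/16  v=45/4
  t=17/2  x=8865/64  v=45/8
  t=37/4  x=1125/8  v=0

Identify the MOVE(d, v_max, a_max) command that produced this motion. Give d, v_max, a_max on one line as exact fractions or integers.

final state: t=37/4, x=1125/8, v=0 → d = 1125/8
a_max = (45/4−0)/(3/2−0) = 15/2
max v = 45/2 over t∈[3,25/4] → v_max = 45/2
check: 45/2·(3+13/4) = 1125/8 ✓

d=1125/8 v_max=45/2 a_max=15/2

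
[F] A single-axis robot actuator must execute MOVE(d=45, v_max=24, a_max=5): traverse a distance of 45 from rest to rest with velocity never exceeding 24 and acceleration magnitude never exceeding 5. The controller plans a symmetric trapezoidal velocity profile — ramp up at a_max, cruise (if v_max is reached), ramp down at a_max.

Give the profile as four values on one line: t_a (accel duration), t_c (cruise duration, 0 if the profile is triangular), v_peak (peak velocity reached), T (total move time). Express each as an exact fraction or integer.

t_a=3 t_c=0 v_peak=15 T=6

(v_max)²/a_max = 24²/5 = 576/5
45 < 576/5 → triangular
v_peak = √(45·5) = √225 = 15
t_a = 15/5 = 3; t_c = 0
T = 2·3 = 6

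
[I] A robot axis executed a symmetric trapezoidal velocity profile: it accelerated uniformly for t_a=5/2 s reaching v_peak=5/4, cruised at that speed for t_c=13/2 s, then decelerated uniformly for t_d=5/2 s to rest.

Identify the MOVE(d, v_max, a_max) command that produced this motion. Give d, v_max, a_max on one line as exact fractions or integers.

d=45/4 v_max=5/4 a_max=1/2

a_max = (5/4)/(5/2) = 1/2
d_a = ½·5/4·5/2 = 25/16; d_c = 5/4·13/2 = 65/8
d = 2·25/16 + 65/8 = 45/4
t_c = 13/2 > 0 ⇒ limit active, v_max = 5/4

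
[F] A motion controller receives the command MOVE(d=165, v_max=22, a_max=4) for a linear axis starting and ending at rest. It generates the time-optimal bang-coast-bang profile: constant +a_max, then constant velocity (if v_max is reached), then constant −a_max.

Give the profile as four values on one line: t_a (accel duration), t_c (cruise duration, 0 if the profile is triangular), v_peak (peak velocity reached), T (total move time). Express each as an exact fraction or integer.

t_a=11/2 t_c=2 v_peak=22 T=13

(v_max)²/a_max = 22²/4 = 121
165 ≥ 121 ⇒ cruise phase
t_a = 22/4 = 11/2; v_peak = 22
d_cruise = 165 − 121 = 44; t_c = 44/22 = 2
T = 2·11/2 + 2 = 13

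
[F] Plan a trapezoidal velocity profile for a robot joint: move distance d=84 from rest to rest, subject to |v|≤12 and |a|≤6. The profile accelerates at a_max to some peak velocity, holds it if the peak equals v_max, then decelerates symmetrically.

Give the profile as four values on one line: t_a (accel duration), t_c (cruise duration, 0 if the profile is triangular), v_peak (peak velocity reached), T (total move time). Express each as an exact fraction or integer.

t_a=2 t_c=5 v_peak=12 T=9

v_max²/a_max = 12²/6 = 24
84 ≥ 24 → trapezoidal
t_a = 12/6 = 2; v_peak = 12
d_cruise = 84 − 24 = 60; t_c = 60/12 = 5
T = 2·2 + 5 = 9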